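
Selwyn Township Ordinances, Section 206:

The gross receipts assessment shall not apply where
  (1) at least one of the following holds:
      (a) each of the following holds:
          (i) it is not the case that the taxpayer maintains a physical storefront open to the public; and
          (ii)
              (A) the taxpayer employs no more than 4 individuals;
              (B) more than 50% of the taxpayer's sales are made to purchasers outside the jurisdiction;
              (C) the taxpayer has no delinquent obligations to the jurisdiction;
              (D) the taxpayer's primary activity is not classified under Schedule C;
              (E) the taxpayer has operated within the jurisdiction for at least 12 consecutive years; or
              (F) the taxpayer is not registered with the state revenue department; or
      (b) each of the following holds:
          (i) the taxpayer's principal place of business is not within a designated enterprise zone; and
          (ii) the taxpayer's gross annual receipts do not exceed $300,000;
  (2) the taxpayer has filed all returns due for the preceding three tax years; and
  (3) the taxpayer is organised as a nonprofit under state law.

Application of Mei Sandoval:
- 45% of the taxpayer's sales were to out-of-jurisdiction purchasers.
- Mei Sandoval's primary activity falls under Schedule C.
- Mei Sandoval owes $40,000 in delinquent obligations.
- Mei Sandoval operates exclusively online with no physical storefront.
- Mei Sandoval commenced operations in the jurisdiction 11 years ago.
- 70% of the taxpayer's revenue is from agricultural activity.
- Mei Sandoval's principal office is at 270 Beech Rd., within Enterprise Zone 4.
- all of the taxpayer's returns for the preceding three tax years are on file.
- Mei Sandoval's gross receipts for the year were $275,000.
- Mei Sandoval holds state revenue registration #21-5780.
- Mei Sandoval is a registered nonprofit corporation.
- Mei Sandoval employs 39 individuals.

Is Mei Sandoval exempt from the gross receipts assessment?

No — not exempt.

(i) not (has storefront) — satisfied.
(A) ≤ 4 employees — not satisfied.
(B) >50% out-of-jur. sales — not met.
(C) no delinquency — not satisfied.
(D) not (Schedule C activity) — not satisfied.
(E) ≥ 12 yrs in jurisdiction — not met.
(F) not (state-registered) — fails.
So (ii) is not satisfied (F OR F OR F OR F OR F OR F).
So (a) is not satisfied (T AND F).
(i) not (in enterprise zone) — fails.
(ii) receipts ≤ $300,000 — holds.
So (b) is not satisfied (F AND T).
(1): F OR F → false.
(2) returns current — holds.
(3) nonprofit — holds.
Overall: F AND T AND T → false.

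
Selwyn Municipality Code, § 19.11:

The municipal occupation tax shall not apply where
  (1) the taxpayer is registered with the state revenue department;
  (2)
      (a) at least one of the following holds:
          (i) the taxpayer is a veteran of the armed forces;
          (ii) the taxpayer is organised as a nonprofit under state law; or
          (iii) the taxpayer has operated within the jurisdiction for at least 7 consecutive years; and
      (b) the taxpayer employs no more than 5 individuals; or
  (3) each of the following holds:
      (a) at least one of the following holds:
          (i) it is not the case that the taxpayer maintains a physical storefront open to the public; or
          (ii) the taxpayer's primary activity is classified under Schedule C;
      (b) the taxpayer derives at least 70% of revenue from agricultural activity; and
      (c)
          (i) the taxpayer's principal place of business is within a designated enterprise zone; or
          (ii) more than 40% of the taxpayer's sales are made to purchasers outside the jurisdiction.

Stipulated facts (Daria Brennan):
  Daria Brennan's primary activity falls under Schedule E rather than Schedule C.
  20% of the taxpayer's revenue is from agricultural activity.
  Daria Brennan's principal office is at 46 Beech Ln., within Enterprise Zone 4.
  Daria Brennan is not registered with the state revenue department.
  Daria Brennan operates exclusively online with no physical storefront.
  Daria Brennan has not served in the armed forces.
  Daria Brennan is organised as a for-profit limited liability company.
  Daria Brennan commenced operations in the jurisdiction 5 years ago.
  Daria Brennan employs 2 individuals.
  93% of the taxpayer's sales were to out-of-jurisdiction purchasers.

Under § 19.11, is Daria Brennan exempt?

(1) state-registered — fails.
(i) veteran — not met.
(ii) nonprofit — fails.
(iii) ≥ 7 yrs in jurisdiction — fails.
(a): F OR F OR F → false.
(b) ≤ 5 employees — satisfied.
(2) = F AND T = false.
(i) not (has storefront) — holds.
(ii) Schedule C activity — not satisfied.
(a) = T OR F = true.
(b) ≥70% agricultural — not met.
(i) in enterprise zone — met.
(ii) >40% out-of-jur. sales — met.
(c): T OR T → true.
(3) = T AND F AND T = false.
Overall: F OR F OR F → false.

No — not exempt.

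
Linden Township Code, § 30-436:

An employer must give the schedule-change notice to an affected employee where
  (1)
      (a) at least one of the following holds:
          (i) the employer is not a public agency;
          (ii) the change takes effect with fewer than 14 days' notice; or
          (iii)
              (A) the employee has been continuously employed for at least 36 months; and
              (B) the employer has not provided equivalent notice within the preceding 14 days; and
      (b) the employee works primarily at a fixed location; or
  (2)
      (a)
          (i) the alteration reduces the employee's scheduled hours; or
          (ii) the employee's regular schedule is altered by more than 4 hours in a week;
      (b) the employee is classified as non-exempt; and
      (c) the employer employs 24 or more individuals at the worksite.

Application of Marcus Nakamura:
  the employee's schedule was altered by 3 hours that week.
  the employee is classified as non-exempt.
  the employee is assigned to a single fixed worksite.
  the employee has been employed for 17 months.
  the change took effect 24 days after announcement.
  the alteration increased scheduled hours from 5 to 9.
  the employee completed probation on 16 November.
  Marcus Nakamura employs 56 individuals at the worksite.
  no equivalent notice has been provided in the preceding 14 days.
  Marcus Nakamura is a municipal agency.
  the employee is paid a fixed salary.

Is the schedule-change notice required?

No — not required.

(i) not (public agency) — fails.
(ii) < 14 days' notice — not satisfied.
(A) tenure ≥ 36 mo. — not satisfied.
(B) no recent notice — holds.
So (iii) is not satisfied (F AND T).
So (a) is not satisfied (F OR F OR F).
(b) fixed location — met.
(1): F AND T → false.
(i) hours reduced — not met.
(ii) schedule shift > 4h — not met.
(a) = F OR F = false.
(b) non-exempt — met.
(c) ≥ 24 at site — holds.
(2): F AND T AND T → false.
So Overall is not satisfied (F OR F).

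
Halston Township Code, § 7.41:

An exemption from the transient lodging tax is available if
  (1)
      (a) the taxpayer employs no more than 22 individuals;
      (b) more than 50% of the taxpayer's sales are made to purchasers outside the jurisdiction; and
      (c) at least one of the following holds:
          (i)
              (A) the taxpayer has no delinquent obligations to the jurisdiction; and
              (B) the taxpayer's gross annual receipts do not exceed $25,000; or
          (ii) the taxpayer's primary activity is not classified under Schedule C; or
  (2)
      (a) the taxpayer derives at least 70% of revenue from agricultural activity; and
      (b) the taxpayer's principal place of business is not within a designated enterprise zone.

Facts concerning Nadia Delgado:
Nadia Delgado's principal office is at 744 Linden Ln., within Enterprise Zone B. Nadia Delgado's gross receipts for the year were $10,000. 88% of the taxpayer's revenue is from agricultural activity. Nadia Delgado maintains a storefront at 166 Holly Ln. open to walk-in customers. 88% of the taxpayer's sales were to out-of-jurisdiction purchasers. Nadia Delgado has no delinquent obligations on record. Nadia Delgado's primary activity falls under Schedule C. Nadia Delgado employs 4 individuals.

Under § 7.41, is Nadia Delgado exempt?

(a) ≤ 22 employees — satisfied.
(b) >50% out-of-jur. sales — met.
(A) no delinquency — met.
(B) receipts ≤ $25,000 — met.
(i) = T AND T = true.
(ii) not (Schedule C activity) — not met.
(c): T OR F → true.
So (1) is satisfied (T AND T AND T).
(a) ≥70% agricultural — holds.
(b) not (in enterprise zone) — fails.
(2) = T AND F = false.
Overall = T OR F = true.

Yes — exempt.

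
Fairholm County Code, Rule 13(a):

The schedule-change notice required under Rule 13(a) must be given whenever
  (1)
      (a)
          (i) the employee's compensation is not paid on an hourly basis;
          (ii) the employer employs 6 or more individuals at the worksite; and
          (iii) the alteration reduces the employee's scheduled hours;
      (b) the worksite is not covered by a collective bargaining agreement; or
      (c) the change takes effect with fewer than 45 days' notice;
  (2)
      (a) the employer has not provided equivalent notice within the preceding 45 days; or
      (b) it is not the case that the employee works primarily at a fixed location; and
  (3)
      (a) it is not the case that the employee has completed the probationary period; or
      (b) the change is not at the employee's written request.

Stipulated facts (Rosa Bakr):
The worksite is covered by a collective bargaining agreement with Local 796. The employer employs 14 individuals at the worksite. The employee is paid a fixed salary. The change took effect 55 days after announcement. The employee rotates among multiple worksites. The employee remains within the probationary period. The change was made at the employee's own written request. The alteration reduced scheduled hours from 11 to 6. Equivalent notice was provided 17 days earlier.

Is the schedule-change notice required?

(i) not (hourly-paid) — satisfied.
(ii) ≥ 6 at site — satisfied.
(iii) hours reduced — met.
So (a) is satisfied (T AND T AND T).
(b) no CBA — not met.
(c) < 45 days' notice — not satisfied.
(1): T OR F OR F → true.
(a) no recent notice — fails.
(b) not (fixed location) — satisfied.
So (2) is satisfied (F OR T).
(a) not (past probation) — holds.
(b) not employee-requested — not satisfied.
So (3) is satisfied (T OR F).
Overall: T AND T AND T → true.

Yes — required.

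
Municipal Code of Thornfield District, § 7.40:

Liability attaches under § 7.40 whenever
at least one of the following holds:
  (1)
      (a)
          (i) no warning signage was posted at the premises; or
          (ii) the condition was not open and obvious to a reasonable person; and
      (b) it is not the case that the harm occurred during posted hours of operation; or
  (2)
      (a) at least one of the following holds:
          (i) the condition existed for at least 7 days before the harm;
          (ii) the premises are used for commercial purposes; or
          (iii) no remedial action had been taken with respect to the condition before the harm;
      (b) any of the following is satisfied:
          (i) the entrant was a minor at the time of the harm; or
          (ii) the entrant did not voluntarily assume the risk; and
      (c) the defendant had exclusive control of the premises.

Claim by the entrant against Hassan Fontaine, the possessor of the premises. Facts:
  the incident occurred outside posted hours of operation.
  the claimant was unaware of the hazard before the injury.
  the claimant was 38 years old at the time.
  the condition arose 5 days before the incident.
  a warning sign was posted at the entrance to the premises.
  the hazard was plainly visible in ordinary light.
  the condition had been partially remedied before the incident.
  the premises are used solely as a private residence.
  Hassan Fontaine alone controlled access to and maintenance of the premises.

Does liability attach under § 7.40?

No — not liable.

(i) no signage posted — not met.
(ii) not open/obvious — not met.
(a): F OR F → false.
(b) not (during posted hours) — holds.
(1) = F AND T = false.
(i) condition ≥7 days old — fails.
(ii) commercial use — not satisfied.
(iii) no remedial action — fails.
So (a) is not satisfied (F OR F OR F).
(i) entrant a minor — fails.
(ii) no assumed risk — met.
(b): F OR T → true.
(c) exclusive control — met.
So (2) is not satisfied (F AND T AND T).
Overall = F OR F = false.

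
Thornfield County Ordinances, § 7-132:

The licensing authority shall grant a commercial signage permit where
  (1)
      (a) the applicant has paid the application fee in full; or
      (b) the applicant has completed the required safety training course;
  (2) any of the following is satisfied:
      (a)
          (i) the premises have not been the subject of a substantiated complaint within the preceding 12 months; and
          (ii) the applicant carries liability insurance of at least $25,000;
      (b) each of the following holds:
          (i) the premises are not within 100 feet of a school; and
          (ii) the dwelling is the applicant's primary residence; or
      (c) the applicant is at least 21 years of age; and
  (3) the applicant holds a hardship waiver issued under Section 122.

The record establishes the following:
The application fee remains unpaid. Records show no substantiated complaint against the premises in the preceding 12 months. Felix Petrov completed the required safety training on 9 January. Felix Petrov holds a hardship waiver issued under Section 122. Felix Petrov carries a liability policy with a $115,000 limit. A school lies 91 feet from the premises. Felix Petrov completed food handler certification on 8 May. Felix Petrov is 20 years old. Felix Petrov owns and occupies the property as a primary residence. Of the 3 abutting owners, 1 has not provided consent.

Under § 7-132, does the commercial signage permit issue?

(a) fee paid — fails.
(b) safety training — holds.
So (1) is satisfied (F OR T).
(i) no complaint in 12 mo. — met.
(ii) insurance ≥ $25,000 — holds.
(a) = T AND T = true.
(i) ≥100 ft from school — fails.
(ii) primary residence — met.
(b): F AND T → false.
(c) age ≥ 21 — not met.
So (2) is satisfied (T OR F OR F).
(3) hardship waiver — holds.
Overall: T AND T AND T → true.

Yes — granted.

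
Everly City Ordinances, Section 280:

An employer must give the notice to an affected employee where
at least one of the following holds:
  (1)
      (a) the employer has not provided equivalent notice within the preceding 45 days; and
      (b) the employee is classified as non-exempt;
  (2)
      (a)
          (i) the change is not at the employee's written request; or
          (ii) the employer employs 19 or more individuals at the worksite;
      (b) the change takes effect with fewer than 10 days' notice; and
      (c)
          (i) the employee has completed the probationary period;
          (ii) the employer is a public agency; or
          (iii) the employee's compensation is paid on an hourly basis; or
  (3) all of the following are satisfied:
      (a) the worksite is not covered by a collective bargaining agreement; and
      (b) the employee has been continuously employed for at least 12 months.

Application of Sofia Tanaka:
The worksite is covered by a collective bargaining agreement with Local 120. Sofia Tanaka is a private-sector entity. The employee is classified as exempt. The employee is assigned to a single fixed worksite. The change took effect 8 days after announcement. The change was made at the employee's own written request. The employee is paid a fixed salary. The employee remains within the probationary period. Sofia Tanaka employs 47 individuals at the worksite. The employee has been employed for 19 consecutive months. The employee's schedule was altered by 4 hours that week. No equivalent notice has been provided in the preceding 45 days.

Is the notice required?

No — not required.

(a) no recent notice — met.
(b) non-exempt — fails.
So (1) is not satisfied (T AND F).
(i) not employee-requested — fails.
(ii) ≥ 19 at site — met.
(a): F OR T → true.
(b) < 10 days' notice — holds.
(i) past probation — not met.
(ii) public agency — not satisfied.
(iii) hourly-paid — not satisfied.
So (c) is not satisfied (F OR F OR F).
(2) = T AND T AND F = false.
(a) no CBA — fails.
(b) tenure ≥ 12 mo. — satisfied.
So (3) is not satisfied (F AND T).
So Overall is not satisfied (F OR F OR F).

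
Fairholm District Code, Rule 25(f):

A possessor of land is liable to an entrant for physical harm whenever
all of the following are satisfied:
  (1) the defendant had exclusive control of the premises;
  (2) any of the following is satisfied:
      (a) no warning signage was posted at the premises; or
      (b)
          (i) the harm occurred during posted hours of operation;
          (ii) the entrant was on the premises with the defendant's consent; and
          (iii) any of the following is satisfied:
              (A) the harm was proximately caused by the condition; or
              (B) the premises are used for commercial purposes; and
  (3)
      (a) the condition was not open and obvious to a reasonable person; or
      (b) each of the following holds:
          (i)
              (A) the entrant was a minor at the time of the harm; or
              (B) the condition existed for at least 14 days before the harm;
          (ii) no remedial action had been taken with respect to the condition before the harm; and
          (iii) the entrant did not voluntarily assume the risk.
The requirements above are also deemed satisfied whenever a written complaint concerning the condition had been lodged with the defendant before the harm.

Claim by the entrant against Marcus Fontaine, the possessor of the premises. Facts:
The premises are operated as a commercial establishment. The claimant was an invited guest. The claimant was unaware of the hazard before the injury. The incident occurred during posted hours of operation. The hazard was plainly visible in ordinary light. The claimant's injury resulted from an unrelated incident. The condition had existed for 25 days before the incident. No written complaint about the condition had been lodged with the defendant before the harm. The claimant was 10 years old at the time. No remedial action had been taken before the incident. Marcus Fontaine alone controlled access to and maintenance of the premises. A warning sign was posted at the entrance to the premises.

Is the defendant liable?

Yes — liable.

(1) exclusive control — satisfied.
(a) no signage posted — not met.
(i) during posted hours — satisfied.
(ii) consent to enter — met.
(A) proximate cause — not satisfied.
(B) commercial use — met.
(iii) = F OR T = true.
(b): T AND T AND T → true.
(2) = F OR T = true.
(a) not open/obvious — not met.
(A) entrant a minor — satisfied.
(B) condition ≥14 days old — holds.
(i): T OR T → true.
(ii) no remedial action — holds.
(iii) no assumed risk — satisfied.
So (b) is satisfied (T AND T AND T).
So (3) is satisfied (F OR T).
Overall = T AND T AND T = true.
Exception (complaint lodged) — not satisfied.
Result: main true OR exception false → true.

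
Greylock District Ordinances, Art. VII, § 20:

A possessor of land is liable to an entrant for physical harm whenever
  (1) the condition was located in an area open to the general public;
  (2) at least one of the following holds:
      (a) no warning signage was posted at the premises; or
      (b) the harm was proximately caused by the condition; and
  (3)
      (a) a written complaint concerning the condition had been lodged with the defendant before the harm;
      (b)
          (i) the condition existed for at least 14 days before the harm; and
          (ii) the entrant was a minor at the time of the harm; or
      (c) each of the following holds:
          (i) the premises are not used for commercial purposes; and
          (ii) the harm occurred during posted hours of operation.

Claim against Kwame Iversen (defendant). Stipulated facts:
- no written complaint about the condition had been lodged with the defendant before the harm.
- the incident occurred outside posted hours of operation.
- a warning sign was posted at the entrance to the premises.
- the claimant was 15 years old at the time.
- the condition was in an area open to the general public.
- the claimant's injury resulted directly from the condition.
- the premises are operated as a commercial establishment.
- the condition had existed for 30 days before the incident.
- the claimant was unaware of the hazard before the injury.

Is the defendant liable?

(1) public area — holds.
(a) no signage posted — not met.
(b) proximate cause — satisfied.
(2): F OR T → true.
(a) complaint lodged — not met.
(i) condition ≥14 days old — holds.
(ii) entrant a minor — met.
(b) = T AND T = true.
(i) not (commercial use) — not satisfied.
(ii) during posted hours — not met.
So (c) is not satisfied (F AND F).
(3): F OR T OR F → true.
So Overall is satisfied (T AND T AND T).

Yes — liable.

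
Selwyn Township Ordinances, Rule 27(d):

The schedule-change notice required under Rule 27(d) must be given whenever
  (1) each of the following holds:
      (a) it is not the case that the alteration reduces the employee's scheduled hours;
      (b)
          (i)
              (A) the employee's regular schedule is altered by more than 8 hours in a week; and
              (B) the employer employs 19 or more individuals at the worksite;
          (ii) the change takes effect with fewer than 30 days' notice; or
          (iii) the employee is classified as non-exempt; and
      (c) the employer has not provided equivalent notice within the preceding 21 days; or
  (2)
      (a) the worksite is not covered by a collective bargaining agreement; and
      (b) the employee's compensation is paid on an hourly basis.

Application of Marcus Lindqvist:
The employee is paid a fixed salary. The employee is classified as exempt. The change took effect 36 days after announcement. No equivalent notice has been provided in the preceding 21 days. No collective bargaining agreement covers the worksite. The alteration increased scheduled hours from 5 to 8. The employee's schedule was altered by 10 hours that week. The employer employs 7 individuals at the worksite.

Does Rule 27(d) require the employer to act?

No — not required.

(a) not (hours reduced) — holds.
(A) schedule shift > 8h — satisfied.
(B) ≥ 19 at site — fails.
(i) = T AND F = false.
(ii) < 30 days' notice — not met.
(iii) non-exempt — not satisfied.
(b) = F OR F OR F = false.
(c) no recent notice — met.
(1) = T AND F AND T = false.
(a) no CBA — holds.
(b) hourly-paid — not met.
(2) = T AND F = false.
So Overall is not satisfied (F OR F).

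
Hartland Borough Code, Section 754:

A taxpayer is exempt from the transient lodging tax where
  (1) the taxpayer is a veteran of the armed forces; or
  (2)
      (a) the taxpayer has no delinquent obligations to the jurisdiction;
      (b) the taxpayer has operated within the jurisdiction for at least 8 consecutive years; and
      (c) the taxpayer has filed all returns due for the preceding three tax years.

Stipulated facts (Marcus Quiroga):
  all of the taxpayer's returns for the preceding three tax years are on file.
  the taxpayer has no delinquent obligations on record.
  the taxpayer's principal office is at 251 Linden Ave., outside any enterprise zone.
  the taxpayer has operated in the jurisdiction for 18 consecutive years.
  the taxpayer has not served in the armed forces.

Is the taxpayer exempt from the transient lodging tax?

Yes — exempt.

(1) veteran — not met.
(a) no delinquency — met.
(b) ≥ 8 yrs in jurisdiction — met.
(c) returns current — met.
(2) = T AND T AND T = true.
Overall: F OR T → true.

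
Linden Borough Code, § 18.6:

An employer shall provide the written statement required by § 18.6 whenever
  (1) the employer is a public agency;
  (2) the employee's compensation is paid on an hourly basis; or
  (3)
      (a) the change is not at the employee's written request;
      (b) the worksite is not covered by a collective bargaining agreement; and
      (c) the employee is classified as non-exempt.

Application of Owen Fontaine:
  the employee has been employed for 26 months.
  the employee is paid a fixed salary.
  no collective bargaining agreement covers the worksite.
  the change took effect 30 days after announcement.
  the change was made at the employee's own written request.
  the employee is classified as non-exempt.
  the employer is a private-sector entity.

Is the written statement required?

No — not required.

(1) public agency — fails.
(2) hourly-paid — not met.
(a) not employee-requested — fails.
(b) no CBA — satisfied.
(c) non-exempt — satisfied.
So (3) is not satisfied (F AND T AND T).
So Overall is not satisfied (F OR F OR F).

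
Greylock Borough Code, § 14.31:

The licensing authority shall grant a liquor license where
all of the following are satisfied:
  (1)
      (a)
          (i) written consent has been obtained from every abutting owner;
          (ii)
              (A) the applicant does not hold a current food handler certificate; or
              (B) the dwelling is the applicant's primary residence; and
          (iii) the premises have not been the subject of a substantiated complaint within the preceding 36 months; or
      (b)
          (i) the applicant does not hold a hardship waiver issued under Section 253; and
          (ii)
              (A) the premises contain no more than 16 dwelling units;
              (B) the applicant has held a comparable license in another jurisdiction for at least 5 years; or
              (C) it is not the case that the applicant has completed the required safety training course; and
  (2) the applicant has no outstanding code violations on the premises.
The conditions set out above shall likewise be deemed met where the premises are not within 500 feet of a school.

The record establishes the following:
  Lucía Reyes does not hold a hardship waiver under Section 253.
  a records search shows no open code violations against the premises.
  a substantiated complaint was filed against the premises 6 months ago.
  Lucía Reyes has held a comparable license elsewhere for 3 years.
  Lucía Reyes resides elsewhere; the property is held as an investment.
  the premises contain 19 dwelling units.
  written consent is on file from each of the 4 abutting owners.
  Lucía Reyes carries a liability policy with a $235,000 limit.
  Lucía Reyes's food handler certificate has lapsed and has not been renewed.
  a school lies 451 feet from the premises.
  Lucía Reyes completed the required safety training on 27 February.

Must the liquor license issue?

(i) all abutters consent — met.
(A) not (food handler cert.) — holds.
(B) primary residence — not met.
So (ii) is satisfied (T OR F).
(iii) no complaint in 36 mo. — fails.
(a): T AND T AND F → false.
(i) not (hardship waiver) — met.
(A) ≤ 16 units — fails.
(B) prior license ≥ 5 yr — not satisfied.
(C) not (safety training) — fails.
(ii): F OR F OR F → false.
(b) = T AND F = false.
(1) = F OR F = false.
(2) no code violations — satisfied.
Overall = F AND T = false.
Exception (≥500 ft from school) — not satisfied.
Result: main false OR exception false → false.

No — denied.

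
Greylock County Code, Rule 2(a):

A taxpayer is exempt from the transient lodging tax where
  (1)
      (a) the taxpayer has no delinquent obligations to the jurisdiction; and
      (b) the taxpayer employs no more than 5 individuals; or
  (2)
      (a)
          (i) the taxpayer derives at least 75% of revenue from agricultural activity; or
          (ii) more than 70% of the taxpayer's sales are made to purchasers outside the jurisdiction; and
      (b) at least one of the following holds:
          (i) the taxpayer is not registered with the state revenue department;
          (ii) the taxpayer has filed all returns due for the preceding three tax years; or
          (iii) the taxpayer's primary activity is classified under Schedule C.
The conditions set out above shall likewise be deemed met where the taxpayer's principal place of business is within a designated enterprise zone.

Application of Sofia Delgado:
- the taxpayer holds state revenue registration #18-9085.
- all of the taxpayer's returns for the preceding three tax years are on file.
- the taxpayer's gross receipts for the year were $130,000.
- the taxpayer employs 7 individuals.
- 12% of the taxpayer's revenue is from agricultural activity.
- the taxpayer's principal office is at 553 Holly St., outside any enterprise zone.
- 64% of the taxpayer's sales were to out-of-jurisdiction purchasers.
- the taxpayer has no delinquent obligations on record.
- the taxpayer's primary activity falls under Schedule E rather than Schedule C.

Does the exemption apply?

(a) no delinquency — holds.
(b) ≤ 5 employees — fails.
(1) = T AND F = false.
(i) ≥75% agricultural — fails.
(ii) >70% out-of-jur. sales — not satisfied.
(a): F OR F → false.
(i) not (state-registered) — fails.
(ii) returns current — holds.
(iii) Schedule C activity — not met.
So (b) is satisfied (F OR T OR F).
So (2) is not satisfied (F AND T).
So Overall is not satisfied (F OR F).
Exception (in enterprise zone) — not satisfied.
Result: main false OR exception false → false.

No — not exempt.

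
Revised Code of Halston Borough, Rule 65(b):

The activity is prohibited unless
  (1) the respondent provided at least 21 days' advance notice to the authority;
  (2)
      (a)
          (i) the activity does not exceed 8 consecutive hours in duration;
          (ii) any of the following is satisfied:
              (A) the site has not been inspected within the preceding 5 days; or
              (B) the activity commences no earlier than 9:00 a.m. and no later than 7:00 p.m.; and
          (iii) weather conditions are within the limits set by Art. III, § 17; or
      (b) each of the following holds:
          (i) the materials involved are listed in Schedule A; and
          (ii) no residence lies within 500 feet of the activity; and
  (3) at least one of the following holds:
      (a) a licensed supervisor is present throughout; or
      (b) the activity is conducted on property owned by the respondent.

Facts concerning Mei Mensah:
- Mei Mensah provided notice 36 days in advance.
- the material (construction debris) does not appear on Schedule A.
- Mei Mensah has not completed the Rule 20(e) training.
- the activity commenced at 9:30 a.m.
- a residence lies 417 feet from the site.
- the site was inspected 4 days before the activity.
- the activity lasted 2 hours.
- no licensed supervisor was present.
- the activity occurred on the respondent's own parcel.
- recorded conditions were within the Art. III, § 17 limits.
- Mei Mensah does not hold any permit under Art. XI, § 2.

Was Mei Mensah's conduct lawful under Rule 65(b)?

(1) ≥21 days' notice — met.
(i) ≤ 8 hrs duration — satisfied.
(A) not (site inspected) — fails.
(B) start within hours — satisfied.
(ii): F OR T → true.
(iii) weather ok — satisfied.
So (a) is satisfied (T AND T AND T).
(i) Schedule A material — not satisfied.
(ii) no residence in 500 ft — fails.
So (b) is not satisfied (F AND F).
(2): T OR F → true.
(a) supervisor present — not satisfied.
(b) own property — satisfied.
(3): F OR T → true.
So Overall is satisfied (T AND T AND T).

Yes — lawful.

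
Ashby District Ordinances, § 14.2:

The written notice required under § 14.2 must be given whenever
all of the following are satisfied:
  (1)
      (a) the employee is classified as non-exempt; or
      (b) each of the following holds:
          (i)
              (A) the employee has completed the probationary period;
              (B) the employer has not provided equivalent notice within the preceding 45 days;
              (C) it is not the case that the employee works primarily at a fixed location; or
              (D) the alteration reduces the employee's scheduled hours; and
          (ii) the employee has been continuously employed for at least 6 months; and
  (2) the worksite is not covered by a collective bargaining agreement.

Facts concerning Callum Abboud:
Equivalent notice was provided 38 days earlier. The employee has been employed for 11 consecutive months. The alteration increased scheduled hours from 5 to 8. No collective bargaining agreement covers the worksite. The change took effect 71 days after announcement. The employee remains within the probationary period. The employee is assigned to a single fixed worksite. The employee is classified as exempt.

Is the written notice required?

(a) non-exempt — fails.
(A) past probation — not satisfied.
(B) no recent notice — fails.
(C) not (fixed location) — not satisfied.
(D) hours reduced — fails.
(i): F OR F OR F OR F → false.
(ii) tenure ≥ 6 mo. — satisfied.
(b): F AND T → false.
So (1) is not satisfied (F OR F).
(2) no CBA — satisfied.
Overall = F AND T = false.

No — not required.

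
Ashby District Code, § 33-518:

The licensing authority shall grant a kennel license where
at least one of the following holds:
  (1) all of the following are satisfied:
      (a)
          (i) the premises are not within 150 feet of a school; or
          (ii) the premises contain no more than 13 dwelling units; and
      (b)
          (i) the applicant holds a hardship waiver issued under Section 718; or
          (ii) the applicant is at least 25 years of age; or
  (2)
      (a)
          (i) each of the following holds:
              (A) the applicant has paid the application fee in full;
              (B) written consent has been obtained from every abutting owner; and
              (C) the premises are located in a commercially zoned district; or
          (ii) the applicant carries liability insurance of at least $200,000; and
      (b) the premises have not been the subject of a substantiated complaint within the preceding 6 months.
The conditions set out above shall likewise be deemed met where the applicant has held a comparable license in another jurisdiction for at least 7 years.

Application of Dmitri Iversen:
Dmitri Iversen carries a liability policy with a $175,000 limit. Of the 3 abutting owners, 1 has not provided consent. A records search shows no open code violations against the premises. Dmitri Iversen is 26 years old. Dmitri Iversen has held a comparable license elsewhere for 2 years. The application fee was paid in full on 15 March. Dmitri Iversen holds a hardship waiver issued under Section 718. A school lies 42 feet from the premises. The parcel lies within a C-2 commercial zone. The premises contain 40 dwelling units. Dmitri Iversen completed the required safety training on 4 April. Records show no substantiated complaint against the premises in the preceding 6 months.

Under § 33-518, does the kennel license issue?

(i) ≥150 ft from school — fails.
(ii) ≤ 13 units — not met.
(a) = F OR F = false.
(i) hardship waiver — met.
(ii) age ≥ 25 — met.
(b) = T OR T = true.
(1) = F AND T = false.
(A) fee paid — holds.
(B) all abutters consent — not met.
(C) commercially zoned — met.
(i): T AND F AND T → false.
(ii) insurance ≥ $200,000 — not satisfied.
(a) = F OR F = false.
(b) no complaint in 6 mo. — met.
(2): F AND T → false.
Overall: F OR F → false.
Exception (prior license ≥ 7 yr) — not satisfied.
Result: main false OR exception false → false.

No — denied.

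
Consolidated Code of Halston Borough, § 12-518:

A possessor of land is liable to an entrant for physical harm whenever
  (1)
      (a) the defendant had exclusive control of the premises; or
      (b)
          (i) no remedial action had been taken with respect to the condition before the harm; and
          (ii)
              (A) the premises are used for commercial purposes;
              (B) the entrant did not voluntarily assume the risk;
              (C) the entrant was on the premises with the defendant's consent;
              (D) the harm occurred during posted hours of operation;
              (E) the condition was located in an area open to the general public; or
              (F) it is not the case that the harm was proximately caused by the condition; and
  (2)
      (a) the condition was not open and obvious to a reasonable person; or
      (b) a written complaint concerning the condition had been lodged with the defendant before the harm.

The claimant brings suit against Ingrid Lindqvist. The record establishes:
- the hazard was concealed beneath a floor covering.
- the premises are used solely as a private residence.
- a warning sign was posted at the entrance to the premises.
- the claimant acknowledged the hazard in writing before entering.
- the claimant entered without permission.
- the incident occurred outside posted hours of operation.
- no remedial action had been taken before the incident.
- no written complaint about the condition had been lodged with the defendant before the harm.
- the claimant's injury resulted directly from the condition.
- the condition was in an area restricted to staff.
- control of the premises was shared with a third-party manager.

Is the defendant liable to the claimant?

No — not liable.

(a) exclusive control — fails.
(i) no remedial action — holds.
(A) commercial use — not satisfied.
(B) no assumed risk — fails.
(C) consent to enter — not satisfied.
(D) during posted hours — not met.
(E) public area — not met.
(F) not (proximate cause) — not met.
So (ii) is not satisfied (F OR F OR F OR F OR F OR F).
So (b) is not satisfied (T AND F).
So (1) is not satisfied (F OR F).
(a) not open/obvious — satisfied.
(b) complaint lodged — fails.
(2) = T OR F = true.
Overall = F AND T = false.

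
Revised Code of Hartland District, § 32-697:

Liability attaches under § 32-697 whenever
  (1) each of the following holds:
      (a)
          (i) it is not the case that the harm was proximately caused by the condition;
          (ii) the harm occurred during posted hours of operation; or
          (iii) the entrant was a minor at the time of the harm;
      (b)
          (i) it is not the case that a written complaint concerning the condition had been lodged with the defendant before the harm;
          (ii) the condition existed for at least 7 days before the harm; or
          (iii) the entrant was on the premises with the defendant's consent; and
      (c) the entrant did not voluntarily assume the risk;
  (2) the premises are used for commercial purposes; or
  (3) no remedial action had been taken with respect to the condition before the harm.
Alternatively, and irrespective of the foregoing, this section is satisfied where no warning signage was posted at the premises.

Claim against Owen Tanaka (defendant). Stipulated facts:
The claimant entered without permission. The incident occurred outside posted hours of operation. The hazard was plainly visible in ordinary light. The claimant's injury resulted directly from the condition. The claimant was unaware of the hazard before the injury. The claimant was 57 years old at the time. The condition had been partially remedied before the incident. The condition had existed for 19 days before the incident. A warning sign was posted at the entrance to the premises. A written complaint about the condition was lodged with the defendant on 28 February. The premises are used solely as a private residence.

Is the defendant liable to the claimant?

No — not liable.

(i) not (proximate cause) — fails.
(ii) during posted hours — not satisfied.
(iii) entrant a minor — fails.
(a): F OR F OR F → false.
(i) not (complaint lodged) — fails.
(ii) condition ≥7 days old — satisfied.
(iii) consent to enter — not satisfied.
(b) = F OR T OR F = true.
(c) no assumed risk — holds.
(1): F AND T AND T → false.
(2) commercial use — not met.
(3) no remedial action — fails.
So Overall is not satisfied (F OR F OR F).
Exception (no signage posted) — not satisfied.
Result: main false OR exception false → false.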